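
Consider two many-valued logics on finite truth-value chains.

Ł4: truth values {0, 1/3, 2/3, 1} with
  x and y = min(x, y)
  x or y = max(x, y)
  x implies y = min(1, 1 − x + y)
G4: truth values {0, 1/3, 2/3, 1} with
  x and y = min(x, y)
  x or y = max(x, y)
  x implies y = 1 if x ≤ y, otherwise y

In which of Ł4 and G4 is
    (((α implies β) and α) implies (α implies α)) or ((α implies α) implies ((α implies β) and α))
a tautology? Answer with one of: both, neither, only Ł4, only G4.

In Ł4: every assignment gives 1 — tautology.
In G4: every assignment gives 1 — tautology.

both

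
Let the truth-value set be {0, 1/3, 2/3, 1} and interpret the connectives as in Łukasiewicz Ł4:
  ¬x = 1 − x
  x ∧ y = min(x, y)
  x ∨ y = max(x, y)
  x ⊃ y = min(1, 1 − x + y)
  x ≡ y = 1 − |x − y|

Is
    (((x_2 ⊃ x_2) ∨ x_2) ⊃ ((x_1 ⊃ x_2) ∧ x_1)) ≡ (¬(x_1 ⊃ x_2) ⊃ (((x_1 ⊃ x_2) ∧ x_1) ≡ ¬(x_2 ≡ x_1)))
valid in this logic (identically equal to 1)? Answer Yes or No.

No

Counterexample: take x_1 = 0, x_2 = 0.
x_2 ⊃ x_2 = 0 ⊃ 0 = 1
(x_2 ⊃ x_2) ∨ x_2 = 1 ∨ 0 = 1
x_1 ⊃ x_2 = 0 ⊃ 0 = 1
(x_1 ⊃ x_2) ∧ x_1 = 1 ∧ 0 = 0
((x_2 ⊃ x_2) ∨ x_2) ⊃ ((x_1 ⊃ x_2) ∧ x_1) = 1 ⊃ 0 = 0
x_1 ⊃ x_2 = 0 ⊃ 0 = 1
¬(x_1 ⊃ x_2) = ¬1 = 0
x_1 ⊃ x_2 = 0 ⊃ 0 = 1
(x_1 ⊃ x_2) ∧ x_1 = 1 ∧ 0 = 0
x_2 ≡ x_1 = 0 ≡ 0 = 1
¬(x_2 ≡ x_1) = ¬1 = 0
((x_1 ⊃ x_2) ∧ x_1) ≡ ¬(x_2 ≡ x_1) = 0 ≡ 0 = 1
¬(x_1 ⊃ x_2) ⊃ (((x_1 ⊃ x_2) ∧ x_1) ≡ ¬(x_2 ≡ x_1)) = 0 ⊃ 1 = 1
(((x_2 ⊃ x_2) ∨ x_2) ⊃ ((x_1 ⊃ x_2) ∧ x_1)) ≡ (¬(x_1 ⊃ x_2) ⊃ (((x_1 ⊃ x_2) ∧ x_1) ≡ ¬(x_2 ≡ x_1))) = 0 ≡ 1 = 0
This gives 0 ≠ 1.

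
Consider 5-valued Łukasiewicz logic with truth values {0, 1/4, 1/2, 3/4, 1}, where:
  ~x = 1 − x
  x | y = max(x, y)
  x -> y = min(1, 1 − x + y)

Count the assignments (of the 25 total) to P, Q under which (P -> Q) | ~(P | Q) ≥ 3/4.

value 1: 15 assignments (counts)
value 3/4: 4 assignments (counts)
value 1/2: 3 assignments
value 1/4: 2 assignments
value 0: 1 assignment
So 19 of the 25 assignments meet the threshold.

19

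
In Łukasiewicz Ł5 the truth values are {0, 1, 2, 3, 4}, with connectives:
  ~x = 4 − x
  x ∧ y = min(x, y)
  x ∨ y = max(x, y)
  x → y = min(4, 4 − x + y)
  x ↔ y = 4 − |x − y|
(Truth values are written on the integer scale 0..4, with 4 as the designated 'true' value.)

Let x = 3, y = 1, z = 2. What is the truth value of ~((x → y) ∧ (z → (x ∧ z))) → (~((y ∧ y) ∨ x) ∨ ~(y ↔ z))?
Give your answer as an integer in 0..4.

x → y = 3 → 1 = 2
x ∧ z = 3 ∧ 2 = 2
z → (x ∧ z) = 2 → 2 = 4
(x → y) ∧ (z → (x ∧ z)) = 2 ∧ 4 = 2
~((x → y) ∧ (z → (x ∧ z))) = ~2 = 2
y ∧ y = 1 ∧ 1 = 1
(y ∧ y) ∨ x = 1 ∨ 3 = 3
~((y ∧ y) ∨ x) = ~3 = 1
y ↔ z = 1 ↔ 2 = 3
~(y ↔ z) = ~3 = 1
~((y ∧ y) ∨ x) ∨ ~(y ↔ z) = 1 ∨ 1 = 1
~((x → y) ∧ (z → (x ∧ z))) → (~((y ∧ y) ∨ x) ∨ ~(y ↔ z)) = 2 → 1 = 3

3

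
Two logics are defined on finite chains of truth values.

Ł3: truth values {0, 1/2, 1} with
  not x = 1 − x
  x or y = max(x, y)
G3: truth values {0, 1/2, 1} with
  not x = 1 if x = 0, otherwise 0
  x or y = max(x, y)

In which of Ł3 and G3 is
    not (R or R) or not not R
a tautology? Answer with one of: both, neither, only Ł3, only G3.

In Ł3: at R = 1/2 the value is 1/2 — not a tautology.
In G3: every assignment gives 1 — tautology.

only G3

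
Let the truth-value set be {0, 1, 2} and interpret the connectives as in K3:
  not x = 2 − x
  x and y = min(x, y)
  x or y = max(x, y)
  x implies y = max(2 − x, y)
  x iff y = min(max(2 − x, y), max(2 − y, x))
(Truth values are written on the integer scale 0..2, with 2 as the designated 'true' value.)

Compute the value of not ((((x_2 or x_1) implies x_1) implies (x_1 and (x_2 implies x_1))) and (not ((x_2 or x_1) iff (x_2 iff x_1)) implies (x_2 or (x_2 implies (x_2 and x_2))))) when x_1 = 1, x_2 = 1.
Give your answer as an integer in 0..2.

x_2 or x_1 = 1 or 1 = 1
(x_2 or x_1) implies x_1 = 1 implies 1 = 1
x_2 implies x_1 = 1 implies 1 = 1
x_1 and (x_2 implies x_1) = 1 and 1 = 1
((x_2 or x_1) implies x_1) implies (x_1 and (x_2 implies x_1)) = 1 implies 1 = 1
x_2 or x_1 = 1 or 1 = 1
x_2 iff x_1 = 1 iff 1 = 1
(x_2 or x_1) iff (x_2 iff x_1) = 1 iff 1 = 1
not ((x_2 or x_1) iff (x_2 iff x_1)) = not 1 = 1
x_2 and x_2 = 1 and 1 = 1
x_2 implies (x_2 and x_2) = 1 implies 1 = 1
x_2 or (x_2 implies (x_2 and x_2)) = 1 or 1 = 1
not ((x_2 or x_1) iff (x_2 iff x_1)) implies (x_2 or (x_2 implies (x_2 and x_2))) = 1 implies 1 = 1
(((x_2 or x_1) implies x_1) implies (x_1 and (x_2 implies x_1))) and (not ((x_2 or x_1) iff (x_2 iff x_1)) implies (x_2 or (x_2 implies (x_2 and x_2)))) = 1 and 1 = 1
not ((((x_2 or x_1) implies x_1) implies (x_1 and (x_2 implies x_1))) and (not ((x_2 or x_1) iff (x_2 iff x_1)) implies (x_2 or (x_2 implies (x_2 and x_2))))) = not 1 = 1

1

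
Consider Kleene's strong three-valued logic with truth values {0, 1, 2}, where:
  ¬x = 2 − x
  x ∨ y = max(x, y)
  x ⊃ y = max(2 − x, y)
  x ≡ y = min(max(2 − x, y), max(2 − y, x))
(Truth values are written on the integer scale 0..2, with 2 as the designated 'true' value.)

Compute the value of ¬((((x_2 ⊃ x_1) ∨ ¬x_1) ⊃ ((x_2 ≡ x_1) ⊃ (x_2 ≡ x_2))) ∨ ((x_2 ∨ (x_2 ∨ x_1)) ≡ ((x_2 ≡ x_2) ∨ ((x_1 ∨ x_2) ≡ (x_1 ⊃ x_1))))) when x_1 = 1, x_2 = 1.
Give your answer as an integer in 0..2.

1

x_2 ⊃ x_1 = 1 ⊃ 1 = 1
¬x_1 = ¬1 = 1
(x_2 ⊃ x_1) ∨ ¬x_1 = 1 ∨ 1 = 1
x_2 ≡ x_1 = 1 ≡ 1 = 1
x_2 ≡ x_2 = 1 ≡ 1 = 1
(x_2 ≡ x_1) ⊃ (x_2 ≡ x_2) = 1 ⊃ 1 = 1
((x_2 ⊃ x_1) ∨ ¬x_1) ⊃ ((x_2 ≡ x_1) ⊃ (x_2 ≡ x_2)) = 1 ⊃ 1 = 1
x_2 ∨ x_1 = 1 ∨ 1 = 1
x_2 ∨ (x_2 ∨ x_1) = 1 ∨ 1 = 1
x_2 ≡ x_2 = 1 ≡ 1 = 1
x_1 ∨ x_2 = 1 ∨ 1 = 1
x_1 ⊃ x_1 = 1 ⊃ 1 = 1
(x_1 ∨ x_2) ≡ (x_1 ⊃ x_1) = 1 ≡ 1 = 1
(x_2 ≡ x_2) ∨ ((x_1 ∨ x_2) ≡ (x_1 ⊃ x_1)) = 1 ∨ 1 = 1
(x_2 ∨ (x_2 ∨ x_1)) ≡ ((x_2 ≡ x_2) ∨ ((x_1 ∨ x_2) ≡ (x_1 ⊃ x_1))) = 1 ≡ 1 = 1
(((x_2 ⊃ x_1) ∨ ¬x_1) ⊃ ((x_2 ≡ x_1) ⊃ (x_2 ≡ x_2))) ∨ ((x_2 ∨ (x_2 ∨ x_1)) ≡ ((x_2 ≡ x_2) ∨ ((x_1 ∨ x_2) ≡ (x_1 ⊃ x_1)))) = 1 ∨ 1 = 1
¬((((x_2 ⊃ x_1) ∨ ¬x_1) ⊃ ((x_2 ≡ x_1) ⊃ (x_2 ≡ x_2))) ∨ ((x_2 ∨ (x_2 ∨ x_1)) ≡ ((x_2 ≡ x_2) ∨ ((x_1 ∨ x_2) ≡ (x_1 ⊃ x_1))))) = ¬1 = 1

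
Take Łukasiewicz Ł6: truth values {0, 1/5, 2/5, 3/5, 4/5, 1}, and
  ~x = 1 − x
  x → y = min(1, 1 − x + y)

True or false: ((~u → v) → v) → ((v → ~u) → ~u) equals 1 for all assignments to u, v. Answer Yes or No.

Yes

At u = 3/5, v = 2/5, for instance:
~u = ~3/5 = 2/5
~u → v = 2/5 → 2/5 = 1
(~u → v) → v = 1 → 2/5 = 2/5
v → ~u = 2/5 → 2/5 = 1
(v → ~u) → ~u = 1 → 2/5 = 2/5
((~u → v) → v) → ((v → ~u) → ~u) = 2/5 → 2/5 = 1
and checking the remaining 35 assignments likewise gives ≥ 1 in every case.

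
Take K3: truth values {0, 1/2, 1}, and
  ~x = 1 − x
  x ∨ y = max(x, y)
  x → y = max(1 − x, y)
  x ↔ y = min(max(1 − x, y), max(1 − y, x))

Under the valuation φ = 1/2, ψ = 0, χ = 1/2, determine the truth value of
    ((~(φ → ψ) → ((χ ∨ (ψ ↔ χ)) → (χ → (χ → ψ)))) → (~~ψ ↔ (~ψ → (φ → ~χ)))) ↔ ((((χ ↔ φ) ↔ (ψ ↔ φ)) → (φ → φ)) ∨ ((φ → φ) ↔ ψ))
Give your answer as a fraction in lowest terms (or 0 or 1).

φ → ψ = 1/2 → 0 = 1/2
~(φ → ψ) = ~1/2 = 1/2
ψ ↔ χ = 0 ↔ 1/2 = 1/2
χ ∨ (ψ ↔ χ) = 1/2 ∨ 1/2 = 1/2
χ → ψ = 1/2 → 0 = 1/2
χ → (χ → ψ) = 1/2 → 1/2 = 1/2
(χ ∨ (ψ ↔ χ)) → (χ → (χ → ψ)) = 1/2 → 1/2 = 1/2
~(φ → ψ) → ((χ ∨ (ψ ↔ χ)) → (χ → (χ → ψ))) = 1/2 → 1/2 = 1/2
~ψ = ~0 = 1
~~ψ = ~1 = 0
~ψ = ~0 = 1
~χ = ~1/2 = 1/2
φ → ~χ = 1/2 → 1/2 = 1/2
~ψ → (φ → ~χ) = 1 → 1/2 = 1/2
~~ψ ↔ (~ψ → (φ → ~χ)) = 0 ↔ 1/2 = 1/2
(~(φ → ψ) → ((χ ∨ (ψ ↔ χ)) → (χ → (χ → ψ)))) → (~~ψ ↔ (~ψ → (φ → ~χ))) = 1/2 → 1/2 = 1/2
χ ↔ φ = 1/2 ↔ 1/2 = 1/2
ψ ↔ φ = 0 ↔ 1/2 = 1/2
(χ ↔ φ) ↔ (ψ ↔ φ) = 1/2 ↔ 1/2 = 1/2
φ → φ = 1/2 → 1/2 = 1/2
((χ ↔ φ) ↔ (ψ ↔ φ)) → (φ → φ) = 1/2 → 1/2 = 1/2
φ → φ = 1/2 → 1/2 = 1/2
(φ → φ) ↔ ψ = 1/2 ↔ 0 = 1/2
(((χ ↔ φ) ↔ (ψ ↔ φ)) → (φ → φ)) ∨ ((φ → φ) ↔ ψ) = 1/2 ∨ 1/2 = 1/2
((~(φ → ψ) → ((χ ∨ (ψ ↔ χ)) → (χ → (χ → ψ)))) → (~~ψ ↔ (~ψ → (φ → ~χ)))) ↔ ((((χ ↔ φ) ↔ (ψ ↔ φ)) → (φ → φ)) ∨ ((φ → φ) ↔ ψ)) = 1/2 ↔ 1/2 = 1/2

1/2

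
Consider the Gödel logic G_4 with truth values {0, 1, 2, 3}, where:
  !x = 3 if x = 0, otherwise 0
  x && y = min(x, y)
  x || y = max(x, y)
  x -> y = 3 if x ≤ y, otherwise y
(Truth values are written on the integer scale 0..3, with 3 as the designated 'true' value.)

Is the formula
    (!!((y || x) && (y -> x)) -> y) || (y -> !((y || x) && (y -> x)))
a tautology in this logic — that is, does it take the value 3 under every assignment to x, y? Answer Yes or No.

Counterexample: take x = 1, y = 1.
y || x = 1 || 1 = 1
y -> x = 1 -> 1 = 3
(y || x) && (y -> x) = 1 && 3 = 1
!((y || x) && (y -> x)) = !1 = 0
!!((y || x) && (y -> x)) = !0 = 3
!!((y || x) && (y -> x)) -> y = 3 -> 1 = 1
y || x = 1 || 1 = 1
y -> x = 1 -> 1 = 3
(y || x) && (y -> x) = 1 && 3 = 1
!((y || x) && (y -> x)) = !1 = 0
y -> !((y || x) && (y -> x)) = 1 -> 0 = 0
(!!((y || x) && (y -> x)) -> y) || (y -> !((y || x) && (y -> x))) = 1 || 0 = 1
This gives 1 ≠ 3.

No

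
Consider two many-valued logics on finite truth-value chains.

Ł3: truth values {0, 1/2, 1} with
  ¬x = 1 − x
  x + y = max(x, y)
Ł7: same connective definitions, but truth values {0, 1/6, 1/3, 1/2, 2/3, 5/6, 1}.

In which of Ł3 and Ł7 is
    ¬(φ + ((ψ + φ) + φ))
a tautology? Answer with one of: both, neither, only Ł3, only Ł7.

neither

In Ł3: at φ = 0, ψ = 1/2 the value is 1/2 — not a tautology.
In Ł7: at φ = 0, ψ = 1/6 the value is 5/6 — not a tautology.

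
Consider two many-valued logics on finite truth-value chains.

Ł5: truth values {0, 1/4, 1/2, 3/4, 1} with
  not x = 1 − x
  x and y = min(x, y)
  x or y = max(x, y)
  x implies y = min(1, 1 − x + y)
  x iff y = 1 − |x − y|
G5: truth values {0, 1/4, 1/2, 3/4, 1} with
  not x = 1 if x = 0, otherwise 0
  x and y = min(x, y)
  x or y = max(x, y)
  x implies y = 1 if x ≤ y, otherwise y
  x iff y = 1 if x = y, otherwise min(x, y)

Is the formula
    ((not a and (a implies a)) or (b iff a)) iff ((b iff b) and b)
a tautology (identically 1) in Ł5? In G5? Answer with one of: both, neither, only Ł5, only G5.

neither

In Ł5: at a = 0, b = 0 the value is 0 — not a tautology.
In G5: at a = 0, b = 0 the value is 0 — not a tautology.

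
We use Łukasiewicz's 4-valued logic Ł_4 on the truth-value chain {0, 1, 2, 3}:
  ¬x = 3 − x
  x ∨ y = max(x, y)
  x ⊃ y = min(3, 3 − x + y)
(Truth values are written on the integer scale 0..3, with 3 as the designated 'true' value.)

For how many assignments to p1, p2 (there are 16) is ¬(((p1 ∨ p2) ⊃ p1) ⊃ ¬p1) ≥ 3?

p1 = 0, p2 = 0 ↦ 0  <
p1 = 0, p2 = 1 ↦ 0  <
p1 = 0, p2 = 2 ↦ 0  <
p1 = 0, p2 = 3 ↦ 0  <
p1 = 1, p2 = 0 ↦ 1  <
p1 = 1, p2 = 1 ↦ 1  <
p1 = 1, p2 = 2 ↦ 0  <
p1 = 1, p2 = 3 ↦ 0  <
p1 = 2, p2 = 0 ↦ 2  <
p1 = 2, p2 = 1 ↦ 2  <
p1 = 2, p2 = 2 ↦ 2  <
p1 = 2, p2 = 3 ↦ 1  <
p1 = 3, p2 = 0 ↦ 3  ≥
p1 = 3, p2 = 1 ↦ 3  ≥
p1 = 3, p2 = 2 ↦ 3  ≥
p1 = 3, p2 = 3 ↦ 3  ≥
So 4 of the 16 assignments meet the threshold.

4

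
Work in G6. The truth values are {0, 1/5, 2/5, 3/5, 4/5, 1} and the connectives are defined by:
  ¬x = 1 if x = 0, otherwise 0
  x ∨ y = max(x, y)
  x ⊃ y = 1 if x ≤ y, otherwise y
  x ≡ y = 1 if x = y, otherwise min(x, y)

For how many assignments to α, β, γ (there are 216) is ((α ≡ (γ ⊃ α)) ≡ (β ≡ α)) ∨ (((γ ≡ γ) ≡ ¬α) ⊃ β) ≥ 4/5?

value 1: 195 assignments (counts)
value 4/5: 5 assignments (counts)
value 3/5: 5 assignments
value 2/5: 5 assignments
value 1/5: 5 assignments
value 0: 1 assignment
So 200 of the 216 assignments meet the threshold.

200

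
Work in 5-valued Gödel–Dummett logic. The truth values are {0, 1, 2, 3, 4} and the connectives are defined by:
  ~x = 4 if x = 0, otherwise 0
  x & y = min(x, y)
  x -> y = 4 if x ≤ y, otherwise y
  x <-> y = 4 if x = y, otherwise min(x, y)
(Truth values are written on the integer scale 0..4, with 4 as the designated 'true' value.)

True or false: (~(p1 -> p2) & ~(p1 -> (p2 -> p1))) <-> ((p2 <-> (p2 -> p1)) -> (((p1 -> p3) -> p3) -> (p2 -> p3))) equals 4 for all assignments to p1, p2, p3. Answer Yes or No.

No

Counterexample: take p1 = 0, p2 = 0, p3 = 0.
p1 -> p2 = 0 -> 0 = 4
~(p1 -> p2) = ~4 = 0
p2 -> p1 = 0 -> 0 = 4
p1 -> (p2 -> p1) = 0 -> 4 = 4
~(p1 -> (p2 -> p1)) = ~4 = 0
~(p1 -> p2) & ~(p1 -> (p2 -> p1)) = 0 & 0 = 0
p2 -> p1 = 0 -> 0 = 4
p2 <-> (p2 -> p1) = 0 <-> 4 = 0
p1 -> p3 = 0 -> 0 = 4
(p1 -> p3) -> p3 = 4 -> 0 = 0
p2 -> p3 = 0 -> 0 = 4
((p1 -> p3) -> p3) -> (p2 -> p3) = 0 -> 4 = 4
(p2 <-> (p2 -> p1)) -> (((p1 -> p3) -> p3) -> (p2 -> p3)) = 0 -> 4 = 4
(~(p1 -> p2) & ~(p1 -> (p2 -> p1))) <-> ((p2 <-> (p2 -> p1)) -> (((p1 -> p3) -> p3) -> (p2 -> p3))) = 0 <-> 4 = 0
This gives 0 ≠ 4.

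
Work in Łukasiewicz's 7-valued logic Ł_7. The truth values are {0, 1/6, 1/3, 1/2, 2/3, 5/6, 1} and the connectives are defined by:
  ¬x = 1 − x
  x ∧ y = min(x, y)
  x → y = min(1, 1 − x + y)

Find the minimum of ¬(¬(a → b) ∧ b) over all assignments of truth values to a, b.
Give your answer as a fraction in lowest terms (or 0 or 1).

1/2

Take a = 1, b = 1/2:
a → b = 1 → 1/2 = 1/2
¬(a → b) = ¬1/2 = 1/2
¬(a → b) ∧ b = 1/2 ∧ 1/2 = 1/2
¬(¬(a → b) ∧ b) = ¬1/2 = 1/2
No assignment yields a value below 1/2, so this is the minimum.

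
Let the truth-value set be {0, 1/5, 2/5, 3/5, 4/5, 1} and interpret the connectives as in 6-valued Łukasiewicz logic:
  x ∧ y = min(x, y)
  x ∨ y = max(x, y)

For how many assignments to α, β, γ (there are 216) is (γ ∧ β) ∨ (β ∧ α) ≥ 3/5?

81

value 1: 11 assignments (counts)
value 4/5: 29 assignments (counts)
value 3/5: 41 assignments (counts)
value 2/5: 47 assignments
value 1/5: 47 assignments
value 0: 41 assignments
So 81 of the 216 assignments meet the threshold.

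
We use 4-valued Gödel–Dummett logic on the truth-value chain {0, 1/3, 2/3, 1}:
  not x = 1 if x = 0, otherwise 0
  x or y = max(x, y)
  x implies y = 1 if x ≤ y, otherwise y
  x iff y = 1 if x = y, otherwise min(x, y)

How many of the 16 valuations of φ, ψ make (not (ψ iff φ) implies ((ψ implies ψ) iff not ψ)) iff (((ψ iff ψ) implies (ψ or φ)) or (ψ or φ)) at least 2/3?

φ = 0, ψ = 0 ↦ 0  <
φ = 0, ψ = 1/3 ↦ 0  <
φ = 0, ψ = 2/3 ↦ 0  <
φ = 0, ψ = 1 ↦ 0  <
φ = 1/3, ψ = 0 ↦ 1/3  <
φ = 1/3, ψ = 1/3 ↦ 1/3  <
φ = 1/3, ψ = 2/3 ↦ 2/3  ≥
φ = 1/3, ψ = 1 ↦ 1  ≥
φ = 2/3, ψ = 0 ↦ 2/3  ≥
φ = 2/3, ψ = 1/3 ↦ 2/3  ≥
φ = 2/3, ψ = 2/3 ↦ 2/3  ≥
φ = 2/3, ψ = 1 ↦ 1  ≥
φ = 1, ψ = 0 ↦ 1  ≥
φ = 1, ψ = 1/3 ↦ 1  ≥
φ = 1, ψ = 2/3 ↦ 1  ≥
φ = 1, ψ = 1 ↦ 1  ≥
So 10 of the 16 assignments meet the threshold.

10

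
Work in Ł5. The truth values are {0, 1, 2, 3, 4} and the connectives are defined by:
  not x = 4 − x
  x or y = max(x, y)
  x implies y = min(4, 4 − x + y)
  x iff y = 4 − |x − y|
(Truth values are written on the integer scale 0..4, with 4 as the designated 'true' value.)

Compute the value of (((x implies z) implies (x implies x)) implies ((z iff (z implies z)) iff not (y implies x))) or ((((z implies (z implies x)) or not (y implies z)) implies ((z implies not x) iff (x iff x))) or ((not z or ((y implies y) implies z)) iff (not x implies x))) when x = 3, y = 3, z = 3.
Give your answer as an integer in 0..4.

x implies z = 3 implies 3 = 4
x implies x = 3 implies 3 = 4
(x implies z) implies (x implies x) = 4 implies 4 = 4
z implies z = 3 implies 3 = 4
z iff (z implies z) = 3 iff 4 = 3
y implies x = 3 implies 3 = 4
not (y implies x) = not 4 = 0
(z iff (z implies z)) iff not (y implies x) = 3 iff 0 = 1
((x implies z) implies (x implies x)) implies ((z iff (z implies z)) iff not (y implies x)) = 4 implies 1 = 1
z implies x = 3 implies 3 = 4
z implies (z implies x) = 3 implies 4 = 4
y implies z = 3 implies 3 = 4
not (y implies z) = not 4 = 0
(z implies (z implies x)) or not (y implies z) = 4 or 0 = 4
not x = not 3 = 1
z implies not x = 3 implies 1 = 2
x iff x = 3 iff 3 = 4
(z implies not x) iff (x iff x) = 2 iff 4 = 2
((z implies (z implies x)) or not (y implies z)) implies ((z implies not x) iff (x iff x)) = 4 implies 2 = 2
not z = not 3 = 1
y implies y = 3 implies 3 = 4
(y implies y) implies z = 4 implies 3 = 3
not z or ((y implies y) implies z) = 1 or 3 = 3
not x = not 3 = 1
not x implies x = 1 implies 3 = 4
(not z or ((y implies y) implies z)) iff (not x implies x) = 3 iff 4 = 3
(((z implies (z implies x)) or not (y implies z)) implies ((z implies not x) iff (x iff x))) or ((not z or ((y implies y) implies z)) iff (not x implies x)) = 2 or 3 = 3
(((x implies z) implies (x implies x)) implies ((z iff (z implies z)) iff not (y implies x))) or ((((z implies (z implies x)) or not (y implies z)) implies ((z implies not x) iff (x iff x))) or ((not z or ((y implies y) implies z)) iff (not x implies x))) = 1 or 3 = 3

3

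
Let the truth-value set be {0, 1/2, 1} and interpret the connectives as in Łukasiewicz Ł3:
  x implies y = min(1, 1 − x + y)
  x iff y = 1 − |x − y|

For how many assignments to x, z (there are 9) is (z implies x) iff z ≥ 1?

x = 0, z = 0 ↦ 0  <
x = 0, z = 1/2 ↦ 1  ≥
x = 0, z = 1 ↦ 0  <
x = 1/2, z = 0 ↦ 0  <
x = 1/2, z = 1/2 ↦ 1/2  <
x = 1/2, z = 1 ↦ 1/2  <
x = 1, z = 0 ↦ 0  <
x = 1, z = 1/2 ↦ 1/2  <
x = 1, z = 1 ↦ 1  ≥
So 2 of the 9 assignments meet the threshold.

2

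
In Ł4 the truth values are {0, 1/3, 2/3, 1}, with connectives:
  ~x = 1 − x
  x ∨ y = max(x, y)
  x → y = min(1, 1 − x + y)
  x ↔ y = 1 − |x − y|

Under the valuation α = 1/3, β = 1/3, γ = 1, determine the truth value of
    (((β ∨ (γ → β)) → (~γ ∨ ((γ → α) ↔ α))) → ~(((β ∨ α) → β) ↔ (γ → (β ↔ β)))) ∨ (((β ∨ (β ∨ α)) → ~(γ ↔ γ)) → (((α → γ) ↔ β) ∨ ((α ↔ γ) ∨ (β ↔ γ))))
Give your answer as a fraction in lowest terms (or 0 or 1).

γ → β = 1 → 1/3 = 1/3
β ∨ (γ → β) = 1/3 ∨ 1/3 = 1/3
~γ = ~1 = 0
γ → α = 1 → 1/3 = 1/3
(γ → α) ↔ α = 1/3 ↔ 1/3 = 1
~γ ∨ ((γ → α) ↔ α) = 0 ∨ 1 = 1
(β ∨ (γ → β)) → (~γ ∨ ((γ → α) ↔ α)) = 1/3 → 1 = 1
β ∨ α = 1/3 ∨ 1/3 = 1/3
(β ∨ α) → β = 1/3 → 1/3 = 1
β ↔ β = 1/3 ↔ 1/3 = 1
γ → (β ↔ β) = 1 → 1 = 1
((β ∨ α) → β) ↔ (γ → (β ↔ β)) = 1 ↔ 1 = 1
~(((β ∨ α) → β) ↔ (γ → (β ↔ β))) = ~1 = 0
((β ∨ (γ → β)) → (~γ ∨ ((γ → α) ↔ α))) → ~(((β ∨ α) → β) ↔ (γ → (β ↔ β))) = 1 → 0 = 0
β ∨ α = 1/3 ∨ 1/3 = 1/3
β ∨ (β ∨ α) = 1/3 ∨ 1/3 = 1/3
γ ↔ γ = 1 ↔ 1 = 1
~(γ ↔ γ) = ~1 = 0
(β ∨ (β ∨ α)) → ~(γ ↔ γ) = 1/3 → 0 = 2/3
α → γ = 1/3 → 1 = 1
(α → γ) ↔ β = 1 ↔ 1/3 = 1/3
α ↔ γ = 1/3 ↔ 1 = 1/3
β ↔ γ = 1/3 ↔ 1 = 1/3
(α ↔ γ) ∨ (β ↔ γ) = 1/3 ∨ 1/3 = 1/3
((α → γ) ↔ β) ∨ ((α ↔ γ) ∨ (β ↔ γ)) = 1/3 ∨ 1/3 = 1/3
((β ∨ (β ∨ α)) → ~(γ ↔ γ)) → (((α → γ) ↔ β) ∨ ((α ↔ γ) ∨ (β ↔ γ))) = 2/3 → 1/3 = 2/3
(((β ∨ (γ → β)) → (~γ ∨ ((γ → α) ↔ α))) → ~(((β ∨ α) → β) ↔ (γ → (β ↔ β)))) ∨ (((β ∨ (β ∨ α)) → ~(γ ↔ γ)) → (((α → γ) ↔ β) ∨ ((α ↔ γ) ∨ (β ↔ γ)))) = 0 ∨ 2/3 = 2/3

2/3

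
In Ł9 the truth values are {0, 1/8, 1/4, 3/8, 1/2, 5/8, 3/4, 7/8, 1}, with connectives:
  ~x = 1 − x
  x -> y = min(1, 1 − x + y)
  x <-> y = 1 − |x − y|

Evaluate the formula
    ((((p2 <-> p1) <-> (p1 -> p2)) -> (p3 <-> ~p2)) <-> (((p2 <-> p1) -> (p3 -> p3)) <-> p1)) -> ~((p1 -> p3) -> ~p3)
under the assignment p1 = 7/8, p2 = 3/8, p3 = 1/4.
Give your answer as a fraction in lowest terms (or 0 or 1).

1/4

p2 <-> p1 = 3/8 <-> 7/8 = 1/2
p1 -> p2 = 7/8 -> 3/8 = 1/2
(p2 <-> p1) <-> (p1 -> p2) = 1/2 <-> 1/2 = 1
~p2 = ~3/8 = 5/8
p3 <-> ~p2 = 1/4 <-> 5/8 = 5/8
((p2 <-> p1) <-> (p1 -> p2)) -> (p3 <-> ~p2) = 1 -> 5/8 = 5/8
p2 <-> p1 = 3/8 <-> 7/8 = 1/2
p3 -> p3 = 1/4 -> 1/4 = 1
(p2 <-> p1) -> (p3 -> p3) = 1/2 -> 1 = 1
((p2 <-> p1) -> (p3 -> p3)) <-> p1 = 1 <-> 7/8 = 7/8
(((p2 <-> p1) <-> (p1 -> p2)) -> (p3 <-> ~p2)) <-> (((p2 <-> p1) -> (p3 -> p3)) <-> p1) = 5/8 <-> 7/8 = 3/4
p1 -> p3 = 7/8 -> 1/4 = 3/8
~p3 = ~1/4 = 3/4
(p1 -> p3) -> ~p3 = 3/8 -> 3/4 = 1
~((p1 -> p3) -> ~p3) = ~1 = 0
((((p2 <-> p1) <-> (p1 -> p2)) -> (p3 <-> ~p2)) <-> (((p2 <-> p1) -> (p3 -> p3)) <-> p1)) -> ~((p1 -> p3) -> ~p3) = 3/4 -> 0 = 1/4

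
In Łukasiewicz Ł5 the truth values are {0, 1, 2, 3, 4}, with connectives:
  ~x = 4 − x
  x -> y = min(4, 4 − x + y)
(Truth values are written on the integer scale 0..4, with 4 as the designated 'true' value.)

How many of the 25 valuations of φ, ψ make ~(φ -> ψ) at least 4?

1

value 4: 1 assignment (counts)
value 3: 2 assignments
value 2: 3 assignments
value 1: 4 assignments
value 0: 15 assignments
So 1 of the 25 assignments meets the threshold.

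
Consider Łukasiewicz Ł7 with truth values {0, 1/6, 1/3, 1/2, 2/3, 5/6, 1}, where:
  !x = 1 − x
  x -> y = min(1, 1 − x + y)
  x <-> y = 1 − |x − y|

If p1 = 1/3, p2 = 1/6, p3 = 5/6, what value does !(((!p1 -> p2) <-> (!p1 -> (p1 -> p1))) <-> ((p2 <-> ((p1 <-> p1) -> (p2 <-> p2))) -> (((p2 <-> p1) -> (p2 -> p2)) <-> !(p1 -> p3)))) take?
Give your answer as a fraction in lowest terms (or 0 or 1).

1/3

!p1 = !1/3 = 2/3
!p1 -> p2 = 2/3 -> 1/6 = 1/2
!p1 = !1/3 = 2/3
p1 -> p1 = 1/3 -> 1/3 = 1
!p1 -> (p1 -> p1) = 2/3 -> 1 = 1
(!p1 -> p2) <-> (!p1 -> (p1 -> p1)) = 1/2 <-> 1 = 1/2
p1 <-> p1 = 1/3 <-> 1/3 = 1
p2 <-> p2 = 1/6 <-> 1/6 = 1
(p1 <-> p1) -> (p2 <-> p2) = 1 -> 1 = 1
p2 <-> ((p1 <-> p1) -> (p2 <-> p2)) = 1/6 <-> 1 = 1/6
p2 <-> p1 = 1/6 <-> 1/3 = 5/6
p2 -> p2 = 1/6 -> 1/6 = 1
(p2 <-> p1) -> (p2 -> p2) = 5/6 -> 1 = 1
p1 -> p3 = 1/3 -> 5/6 = 1
!(p1 -> p3) = !1 = 0
((p2 <-> p1) -> (p2 -> p2)) <-> !(p1 -> p3) = 1 <-> 0 = 0
(p2 <-> ((p1 <-> p1) -> (p2 <-> p2))) -> (((p2 <-> p1) -> (p2 -> p2)) <-> !(p1 -> p3)) = 1/6 -> 0 = 5/6
((!p1 -> p2) <-> (!p1 -> (p1 -> p1))) <-> ((p2 <-> ((p1 <-> p1) -> (p2 <-> p2))) -> (((p2 <-> p1) -> (p2 -> p2)) <-> !(p1 -> p3))) = 1/2 <-> 5/6 = 2/3
!(((!p1 -> p2) <-> (!p1 -> (p1 -> p1))) <-> ((p2 <-> ((p1 <-> p1) -> (p2 <-> p2))) -> (((p2 <-> p1) -> (p2 -> p2)) <-> !(p1 -> p3)))) = !2/3 = 1/3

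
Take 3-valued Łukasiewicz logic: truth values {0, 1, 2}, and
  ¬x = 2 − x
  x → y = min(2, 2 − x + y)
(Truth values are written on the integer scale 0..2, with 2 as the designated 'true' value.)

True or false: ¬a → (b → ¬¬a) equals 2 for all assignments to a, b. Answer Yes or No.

Counterexample: take a = 0, b = 1.
¬a = ¬0 = 2
¬a = ¬0 = 2
¬¬a = ¬2 = 0
b → ¬¬a = 1 → 0 = 1
¬a → (b → ¬¬a) = 2 → 1 = 1
This gives 1 ≠ 2.

No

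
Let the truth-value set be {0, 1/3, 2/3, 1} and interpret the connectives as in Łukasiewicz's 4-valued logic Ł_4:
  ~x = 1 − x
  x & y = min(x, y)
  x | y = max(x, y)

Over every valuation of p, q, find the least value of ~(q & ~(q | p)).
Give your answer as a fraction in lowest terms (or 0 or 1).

Take p = 0, q = 1/3:
q | p = 1/3 | 0 = 1/3
~(q | p) = ~1/3 = 2/3
q & ~(q | p) = 1/3 & 2/3 = 1/3
~(q & ~(q | p)) = ~1/3 = 2/3
No assignment yields a value below 2/3, so this is the minimum.

2/3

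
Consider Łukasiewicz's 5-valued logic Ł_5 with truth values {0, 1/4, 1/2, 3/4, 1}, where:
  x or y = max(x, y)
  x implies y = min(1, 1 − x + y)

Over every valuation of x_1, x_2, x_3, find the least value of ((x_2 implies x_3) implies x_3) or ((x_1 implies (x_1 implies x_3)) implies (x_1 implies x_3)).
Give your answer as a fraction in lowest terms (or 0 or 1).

1/2

Take x_1 = 1/2, x_2 = 0, x_3 = 0:
x_2 implies x_3 = 0 implies 0 = 1
(x_2 implies x_3) implies x_3 = 1 implies 0 = 0
x_1 implies x_3 = 1/2 implies 0 = 1/2
x_1 implies (x_1 implies x_3) = 1/2 implies 1/2 = 1
x_1 implies x_3 = 1/2 implies 0 = 1/2
(x_1 implies (x_1 implies x_3)) implies (x_1 implies x_3) = 1 implies 1/2 = 1/2
((x_2 implies x_3) implies x_3) or ((x_1 implies (x_1 implies x_3)) implies (x_1 implies x_3)) = 0 or 1/2 = 1/2
No assignment yields a value below 1/2, so this is the minimum.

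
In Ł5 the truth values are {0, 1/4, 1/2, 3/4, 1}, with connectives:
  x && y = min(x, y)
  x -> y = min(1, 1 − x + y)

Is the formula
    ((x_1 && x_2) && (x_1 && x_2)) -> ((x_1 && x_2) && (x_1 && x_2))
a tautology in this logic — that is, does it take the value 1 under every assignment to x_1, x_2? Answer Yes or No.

At x_1 = 0, x_2 = 3/4, for instance:
x_1 && x_2 = 0 && 3/4 = 0
x_1 && x_2 = 0 && 3/4 = 0
(x_1 && x_2) && (x_1 && x_2) = 0 && 0 = 0
((x_1 && x_2) && (x_1 && x_2)) -> ((x_1 && x_2) && (x_1 && x_2)) = 0 -> 0 = 1
and checking the remaining 24 assignments likewise gives ≥ 1 in every case.

Yes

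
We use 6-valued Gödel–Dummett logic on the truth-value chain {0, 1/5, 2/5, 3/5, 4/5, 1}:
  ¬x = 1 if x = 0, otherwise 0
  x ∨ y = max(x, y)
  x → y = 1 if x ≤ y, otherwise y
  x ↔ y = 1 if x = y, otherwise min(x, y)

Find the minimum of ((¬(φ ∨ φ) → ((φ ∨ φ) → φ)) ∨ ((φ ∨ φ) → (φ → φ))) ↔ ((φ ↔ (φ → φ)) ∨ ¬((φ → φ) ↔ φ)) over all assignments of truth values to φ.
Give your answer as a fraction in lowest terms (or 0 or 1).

1/5

Take φ = 1/5:
φ ∨ φ = 1/5 ∨ 1/5 = 1/5
¬(φ ∨ φ) = ¬1/5 = 0
φ ∨ φ = 1/5 ∨ 1/5 = 1/5
(φ ∨ φ) → φ = 1/5 → 1/5 = 1
¬(φ ∨ φ) → ((φ ∨ φ) → φ) = 0 → 1 = 1
φ ∨ φ = 1/5 ∨ 1/5 = 1/5
φ → φ = 1/5 → 1/5 = 1
(φ ∨ φ) → (φ → φ) = 1/5 → 1 = 1
(¬(φ ∨ φ) → ((φ ∨ φ) → φ)) ∨ ((φ ∨ φ) → (φ → φ)) = 1 ∨ 1 = 1
φ → φ = 1/5 → 1/5 = 1
φ ↔ (φ → φ) = 1/5 ↔ 1 = 1/5
φ → φ = 1/5 → 1/5 = 1
(φ → φ) ↔ φ = 1 ↔ 1/5 = 1/5
¬((φ → φ) ↔ φ) = ¬1/5 = 0
(φ ↔ (φ → φ)) ∨ ¬((φ → φ) ↔ φ) = 1/5 ∨ 0 = 1/5
((¬(φ ∨ φ) → ((φ ∨ φ) → φ)) ∨ ((φ ∨ φ) → (φ → φ))) ↔ ((φ ↔ (φ → φ)) ∨ ¬((φ → φ) ↔ φ)) = 1 ↔ 1/5 = 1/5
No assignment yields a value below 1/5, so this is the minimum.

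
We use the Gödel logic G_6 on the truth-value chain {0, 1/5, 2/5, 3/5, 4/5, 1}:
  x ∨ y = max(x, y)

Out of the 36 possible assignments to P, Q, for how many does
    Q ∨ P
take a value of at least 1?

value 1: 11 assignments (counts)
value 4/5: 9 assignments
value 3/5: 7 assignments
value 2/5: 5 assignments
value 1/5: 3 assignments
value 0: 1 assignment
So 11 of the 36 assignments meet the threshold.

11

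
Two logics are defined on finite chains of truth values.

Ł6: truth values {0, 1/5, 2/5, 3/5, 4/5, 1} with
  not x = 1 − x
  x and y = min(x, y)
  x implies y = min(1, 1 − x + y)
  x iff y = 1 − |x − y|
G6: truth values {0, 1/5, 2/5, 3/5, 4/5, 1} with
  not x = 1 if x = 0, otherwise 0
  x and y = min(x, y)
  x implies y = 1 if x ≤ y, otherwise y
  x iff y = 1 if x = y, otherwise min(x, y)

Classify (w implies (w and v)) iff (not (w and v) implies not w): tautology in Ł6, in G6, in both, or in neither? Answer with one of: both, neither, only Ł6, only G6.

only Ł6

In Ł6: every assignment gives 1 — tautology.
In G6: at v = 1/5, w = 2/5 the value is 1/5 — not a tautology.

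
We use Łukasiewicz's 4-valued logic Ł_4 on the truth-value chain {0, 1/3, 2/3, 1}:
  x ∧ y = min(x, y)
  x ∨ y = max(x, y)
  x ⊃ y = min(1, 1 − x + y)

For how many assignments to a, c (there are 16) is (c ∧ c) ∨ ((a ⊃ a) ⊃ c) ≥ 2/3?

8

a = 0, c = 0 ↦ 0  <
a = 0, c = 1/3 ↦ 1/3  <
a = 0, c = 2/3 ↦ 2/3  ≥
a = 0, c = 1 ↦ 1  ≥
a = 1/3, c = 0 ↦ 0  <
a = 1/3, c = 1/3 ↦ 1/3  <
a = 1/3, c = 2/3 ↦ 2/3  ≥
a = 1/3, c = 1 ↦ 1  ≥
a = 2/3, c = 0 ↦ 0  <
a = 2/3, c = 1/3 ↦ 1/3  <
a = 2/3, c = 2/3 ↦ 2/3  ≥
a = 2/3, c = 1 ↦ 1  ≥
a = 1, c = 0 ↦ 0  <
a = 1, c = 1/3 ↦ 1/3  <
a = 1, c = 2/3 ↦ 2/3  ≥
a = 1, c = 1 ↦ 1  ≥
So 8 of the 16 assignments meet the threshold.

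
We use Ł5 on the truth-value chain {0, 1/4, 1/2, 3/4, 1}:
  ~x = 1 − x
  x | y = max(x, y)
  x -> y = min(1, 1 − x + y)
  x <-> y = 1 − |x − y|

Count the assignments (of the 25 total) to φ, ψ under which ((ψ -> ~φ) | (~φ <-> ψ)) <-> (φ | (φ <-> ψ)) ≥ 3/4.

14

value 1: 7 assignments (counts)
value 3/4: 7 assignments (counts)
value 1/2: 7 assignments
value 1/4: 2 assignments
value 0: 2 assignments
So 14 of the 25 assignments meet the threshold.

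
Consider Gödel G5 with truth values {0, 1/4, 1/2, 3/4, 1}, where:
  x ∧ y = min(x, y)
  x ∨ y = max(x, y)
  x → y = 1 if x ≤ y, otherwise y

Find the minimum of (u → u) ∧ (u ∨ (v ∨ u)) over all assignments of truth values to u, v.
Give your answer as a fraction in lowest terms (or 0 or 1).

Take u = 0, v = 0:
u → u = 0 → 0 = 1
v ∨ u = 0 ∨ 0 = 0
u ∨ (v ∨ u) = 0 ∨ 0 = 0
(u → u) ∧ (u ∨ (v ∨ u)) = 1 ∧ 0 = 0
No assignment yields a value below 0, so this is the minimum.

0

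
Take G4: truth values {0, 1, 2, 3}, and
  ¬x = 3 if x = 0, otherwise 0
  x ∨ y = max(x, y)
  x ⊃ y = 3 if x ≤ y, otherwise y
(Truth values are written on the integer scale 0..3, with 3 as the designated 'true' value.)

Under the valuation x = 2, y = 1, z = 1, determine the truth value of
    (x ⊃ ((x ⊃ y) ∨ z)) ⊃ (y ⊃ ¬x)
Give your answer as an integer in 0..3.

0

x ⊃ y = 2 ⊃ 1 = 1
(x ⊃ y) ∨ z = 1 ∨ 1 = 1
x ⊃ ((x ⊃ y) ∨ z) = 2 ⊃ 1 = 1
¬x = ¬2 = 0
y ⊃ ¬x = 1 ⊃ 0 = 0
(x ⊃ ((x ⊃ y) ∨ z)) ⊃ (y ⊃ ¬x) = 1 ⊃ 0 = 0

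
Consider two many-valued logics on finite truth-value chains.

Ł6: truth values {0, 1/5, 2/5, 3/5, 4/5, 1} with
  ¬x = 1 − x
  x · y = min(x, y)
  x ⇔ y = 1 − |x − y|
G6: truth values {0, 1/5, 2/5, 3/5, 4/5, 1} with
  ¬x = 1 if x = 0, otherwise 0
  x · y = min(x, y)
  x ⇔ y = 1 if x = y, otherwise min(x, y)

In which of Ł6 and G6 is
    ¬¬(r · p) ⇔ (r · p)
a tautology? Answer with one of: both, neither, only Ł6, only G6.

In Ł6: every assignment gives 1 — tautology.
In G6: at p = 1/5, r = 1/5 the value is 1/5 — not a tautology.

only Ł6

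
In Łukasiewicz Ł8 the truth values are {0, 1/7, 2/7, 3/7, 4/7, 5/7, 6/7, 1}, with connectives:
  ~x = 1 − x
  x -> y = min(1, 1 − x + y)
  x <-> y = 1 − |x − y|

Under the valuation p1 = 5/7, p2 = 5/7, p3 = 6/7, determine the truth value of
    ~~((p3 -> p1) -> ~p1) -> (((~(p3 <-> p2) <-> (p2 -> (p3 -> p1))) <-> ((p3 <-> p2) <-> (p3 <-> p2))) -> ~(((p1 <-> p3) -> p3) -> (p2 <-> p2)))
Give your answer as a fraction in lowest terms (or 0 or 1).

p3 -> p1 = 6/7 -> 5/7 = 6/7
~p1 = ~5/7 = 2/7
(p3 -> p1) -> ~p1 = 6/7 -> 2/7 = 3/7
~((p3 -> p1) -> ~p1) = ~3/7 = 4/7
~~((p3 -> p1) -> ~p1) = ~4/7 = 3/7
p3 <-> p2 = 6/7 <-> 5/7 = 6/7
~(p3 <-> p2) = ~6/7 = 1/7
p3 -> p1 = 6/7 -> 5/7 = 6/7
p2 -> (p3 -> p1) = 5/7 -> 6/7 = 1
~(p3 <-> p2) <-> (p2 -> (p3 -> p1)) = 1/7 <-> 1 = 1/7
p3 <-> p2 = 6/7 <-> 5/7 = 6/7
p3 <-> p2 = 6/7 <-> 5/7 = 6/7
(p3 <-> p2) <-> (p3 <-> p2) = 6/7 <-> 6/7 = 1
(~(p3 <-> p2) <-> (p2 -> (p3 -> p1))) <-> ((p3 <-> p2) <-> (p3 <-> p2)) = 1/7 <-> 1 = 1/7
p1 <-> p3 = 5/7 <-> 6/7 = 6/7
(p1 <-> p3) -> p3 = 6/7 -> 6/7 = 1
p2 <-> p2 = 5/7 <-> 5/7 = 1
((p1 <-> p3) -> p3) -> (p2 <-> p2) = 1 -> 1 = 1
~(((p1 <-> p3) -> p3) -> (p2 <-> p2)) = ~1 = 0
((~(p3 <-> p2) <-> (p2 -> (p3 -> p1))) <-> ((p3 <-> p2) <-> (p3 <-> p2))) -> ~(((p1 <-> p3) -> p3) -> (p2 <-> p2)) = 1/7 -> 0 = 6/7
~~((p3 -> p1) -> ~p1) -> (((~(p3 <-> p2) <-> (p2 -> (p3 -> p1))) <-> ((p3 <-> p2) <-> (p3 <-> p2))) -> ~(((p1 <-> p3) -> p3) -> (p2 <-> p2))) = 3/7 -> 6/7 = 1

1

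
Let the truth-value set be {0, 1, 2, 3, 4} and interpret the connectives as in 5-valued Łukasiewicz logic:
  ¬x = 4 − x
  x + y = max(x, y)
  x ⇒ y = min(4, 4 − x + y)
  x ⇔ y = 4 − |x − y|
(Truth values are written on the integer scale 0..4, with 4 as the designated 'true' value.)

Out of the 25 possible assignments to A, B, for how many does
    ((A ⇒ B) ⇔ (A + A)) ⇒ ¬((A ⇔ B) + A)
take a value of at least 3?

value 4: 10 assignments (counts)
value 3: 5 assignments (counts)
value 2: 6 assignments
value 1: 3 assignments
value 0: 1 assignment
So 15 of the 25 assignments meet the threshold.

15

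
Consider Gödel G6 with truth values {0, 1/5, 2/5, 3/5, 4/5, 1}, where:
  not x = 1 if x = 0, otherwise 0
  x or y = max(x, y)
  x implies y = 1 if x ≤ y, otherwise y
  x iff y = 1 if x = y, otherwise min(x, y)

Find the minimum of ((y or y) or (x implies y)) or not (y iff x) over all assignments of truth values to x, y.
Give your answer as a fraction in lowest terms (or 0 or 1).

Take x = 2/5, y = 1/5:
y or y = 1/5 or 1/5 = 1/5
x implies y = 2/5 implies 1/5 = 1/5
(y or y) or (x implies y) = 1/5 or 1/5 = 1/5
y iff x = 1/5 iff 2/5 = 1/5
not (y iff x) = not 1/5 = 0
((y or y) or (x implies y)) or not (y iff x) = 1/5 or 0 = 1/5
No assignment yields a value below 1/5, so this is the minimum.

1/5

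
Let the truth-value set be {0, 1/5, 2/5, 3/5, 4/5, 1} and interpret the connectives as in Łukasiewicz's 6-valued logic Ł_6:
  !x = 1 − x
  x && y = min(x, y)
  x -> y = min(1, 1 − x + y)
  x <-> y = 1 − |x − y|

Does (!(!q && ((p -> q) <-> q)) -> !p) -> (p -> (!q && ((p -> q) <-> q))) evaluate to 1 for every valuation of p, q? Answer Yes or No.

Yes

At p = 2/5, q = 1/5, for instance:
!q = !1/5 = 4/5
p -> q = 2/5 -> 1/5 = 4/5
(p -> q) <-> q = 4/5 <-> 1/5 = 2/5
!q && ((p -> q) <-> q) = 4/5 && 2/5 = 2/5
!(!q && ((p -> q) <-> q)) = !2/5 = 3/5
!p = !2/5 = 3/5
!(!q && ((p -> q) <-> q)) -> !p = 3/5 -> 3/5 = 1
p -> (!q && ((p -> q) <-> q)) = 2/5 -> 2/5 = 1
(!(!q && ((p -> q) <-> q)) -> !p) -> (p -> (!q && ((p -> q) <-> q))) = 1 -> 1 = 1
and checking the remaining 35 assignments likewise gives ≥ 1 in every case.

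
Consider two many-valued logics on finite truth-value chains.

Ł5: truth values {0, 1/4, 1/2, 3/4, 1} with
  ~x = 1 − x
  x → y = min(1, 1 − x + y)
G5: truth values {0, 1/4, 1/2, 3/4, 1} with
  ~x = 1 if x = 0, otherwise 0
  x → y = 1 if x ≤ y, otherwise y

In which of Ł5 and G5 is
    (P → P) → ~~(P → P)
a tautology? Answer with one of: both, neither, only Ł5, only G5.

In Ł5: every assignment gives 1 — tautology.
In G5: every assignment gives 1 — tautology.

both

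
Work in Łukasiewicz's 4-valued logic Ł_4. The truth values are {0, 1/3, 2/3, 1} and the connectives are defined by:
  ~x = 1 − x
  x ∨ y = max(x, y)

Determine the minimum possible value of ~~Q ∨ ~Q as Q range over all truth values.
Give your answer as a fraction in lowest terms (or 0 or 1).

Take Q = 1/3:
~Q = ~1/3 = 2/3
~~Q = ~2/3 = 1/3
~Q = ~1/3 = 2/3
~~Q ∨ ~Q = 1/3 ∨ 2/3 = 2/3
No assignment yields a value below 2/3, so this is the minimum.

2/3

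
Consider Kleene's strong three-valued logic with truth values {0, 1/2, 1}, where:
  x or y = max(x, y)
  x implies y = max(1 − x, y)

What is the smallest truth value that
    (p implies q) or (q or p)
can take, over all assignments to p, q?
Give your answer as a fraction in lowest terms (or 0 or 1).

Take p = 1/2, q = 0:
p implies q = 1/2 implies 0 = 1/2
q or p = 0 or 1/2 = 1/2
(p implies q) or (q or p) = 1/2 or 1/2 = 1/2
No assignment yields a value below 1/2, so this is the minimum.

1/2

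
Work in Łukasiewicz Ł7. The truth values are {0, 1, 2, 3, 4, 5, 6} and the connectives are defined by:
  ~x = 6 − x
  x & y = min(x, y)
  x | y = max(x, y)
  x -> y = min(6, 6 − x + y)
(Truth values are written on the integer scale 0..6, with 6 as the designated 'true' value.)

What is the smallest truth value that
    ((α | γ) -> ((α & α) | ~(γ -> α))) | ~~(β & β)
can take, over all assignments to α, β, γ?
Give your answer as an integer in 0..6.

Take α = 3, β = 0, γ = 6:
α | γ = 3 | 6 = 6
α & α = 3 & 3 = 3
γ -> α = 6 -> 3 = 3
~(γ -> α) = ~3 = 3
(α & α) | ~(γ -> α) = 3 | 3 = 3
(α | γ) -> ((α & α) | ~(γ -> α)) = 6 -> 3 = 3
β & β = 0 & 0 = 0
~(β & β) = ~0 = 6
~~(β & β) = ~6 = 0
((α | γ) -> ((α & α) | ~(γ -> α))) | ~~(β & β) = 3 | 0 = 3
No assignment yields a value below 3, so this is the minimum.

3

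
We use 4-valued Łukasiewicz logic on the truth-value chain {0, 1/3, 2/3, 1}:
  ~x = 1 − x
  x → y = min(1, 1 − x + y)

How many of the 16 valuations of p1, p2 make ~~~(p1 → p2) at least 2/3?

p1 = 0, p2 = 0 ↦ 0  <
p1 = 0, p2 = 1/3 ↦ 0  <
p1 = 0, p2 = 2/3 ↦ 0  <
p1 = 0, p2 = 1 ↦ 0  <
p1 = 1/3, p2 = 0 ↦ 1/3  <
p1 = 1/3, p2 = 1/3 ↦ 0  <
p1 = 1/3, p2 = 2/3 ↦ 0  <
p1 = 1/3, p2 = 1 ↦ 0  <
p1 = 2/3, p2 = 0 ↦ 2/3  ≥
p1 = 2/3, p2 = 1/3 ↦ 1/3  <
p1 = 2/3, p2 = 2/3 ↦ 0  <
p1 = 2/3, p2 = 1 ↦ 0  <
p1 = 1, p2 = 0 ↦ 1  ≥
p1 = 1, p2 = 1/3 ↦ 2/3  ≥
p1 = 1, p2 = 2/3 ↦ 1/3  <
p1 = 1, p2 = 1 ↦ 0  <
So 3 of the 16 assignments meet the threshold.

3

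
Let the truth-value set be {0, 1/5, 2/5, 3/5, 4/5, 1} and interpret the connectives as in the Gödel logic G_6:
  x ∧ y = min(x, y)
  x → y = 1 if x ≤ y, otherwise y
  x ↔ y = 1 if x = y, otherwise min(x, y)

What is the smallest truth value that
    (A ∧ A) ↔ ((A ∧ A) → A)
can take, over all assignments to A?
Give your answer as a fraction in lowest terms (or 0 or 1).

0

Take A = 0:
A ∧ A = 0 ∧ 0 = 0
A ∧ A = 0 ∧ 0 = 0
(A ∧ A) → A = 0 → 0 = 1
(A ∧ A) ↔ ((A ∧ A) → A) = 0 ↔ 1 = 0
No assignment yields a value below 0, so this is the minimum.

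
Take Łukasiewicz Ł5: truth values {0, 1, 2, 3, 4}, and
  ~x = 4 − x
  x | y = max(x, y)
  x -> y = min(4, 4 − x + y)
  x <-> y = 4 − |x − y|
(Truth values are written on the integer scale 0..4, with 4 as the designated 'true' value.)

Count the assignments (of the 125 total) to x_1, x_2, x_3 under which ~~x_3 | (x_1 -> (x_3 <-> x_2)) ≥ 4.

95

value 4: 95 assignments (counts)
value 3: 19 assignments
value 2: 7 assignments
value 1: 3 assignments
value 0: 1 assignment
So 95 of the 125 assignments meet the threshold.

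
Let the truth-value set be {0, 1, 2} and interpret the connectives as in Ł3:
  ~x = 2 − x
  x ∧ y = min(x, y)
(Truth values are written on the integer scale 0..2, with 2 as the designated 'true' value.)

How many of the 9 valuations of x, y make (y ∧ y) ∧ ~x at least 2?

x = 0, y = 0 ↦ 0  <
x = 0, y = 1 ↦ 1  <
x = 0, y = 2 ↦ 2  ≥
x = 1, y = 0 ↦ 0  <
x = 1, y = 1 ↦ 1  <
x = 1, y = 2 ↦ 1  <
x = 2, y = 0 ↦ 0  <
x = 2, y = 1 ↦ 0  <
x = 2, y = 2 ↦ 0  <
So 1 of the 9 assignments meets the threshold.

1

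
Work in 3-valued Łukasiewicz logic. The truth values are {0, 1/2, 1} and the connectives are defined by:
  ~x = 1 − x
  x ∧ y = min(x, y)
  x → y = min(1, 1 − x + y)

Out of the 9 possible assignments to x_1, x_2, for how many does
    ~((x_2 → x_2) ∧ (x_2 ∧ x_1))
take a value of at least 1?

5

x_1 = 0, x_2 = 0 ↦ 1  ≥
x_1 = 0, x_2 = 1/2 ↦ 1  ≥
x_1 = 0, x_2 = 1 ↦ 1  ≥
x_1 = 1/2, x_2 = 0 ↦ 1  ≥
x_1 = 1/2, x_2 = 1/2 ↦ 1/2  <
x_1 = 1/2, x_2 = 1 ↦ 1/2  <
x_1 = 1, x_2 = 0 ↦ 1  ≥
x_1 = 1, x_2 = 1/2 ↦ 1/2  <
x_1 = 1, x_2 = 1 ↦ 0  <
So 5 of the 9 assignments meet the threshold.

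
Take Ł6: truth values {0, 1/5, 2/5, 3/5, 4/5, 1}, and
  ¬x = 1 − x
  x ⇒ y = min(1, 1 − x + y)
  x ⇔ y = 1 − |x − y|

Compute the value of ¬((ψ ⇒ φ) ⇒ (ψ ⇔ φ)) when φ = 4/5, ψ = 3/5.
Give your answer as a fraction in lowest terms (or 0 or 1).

1/5

ψ ⇒ φ = 3/5 ⇒ 4/5 = 1
ψ ⇔ φ = 3/5 ⇔ 4/5 = 4/5
(ψ ⇒ φ) ⇒ (ψ ⇔ φ) = 1 ⇒ 4/5 = 4/5
¬((ψ ⇒ φ) ⇒ (ψ ⇔ φ)) = ¬4/5 = 1/5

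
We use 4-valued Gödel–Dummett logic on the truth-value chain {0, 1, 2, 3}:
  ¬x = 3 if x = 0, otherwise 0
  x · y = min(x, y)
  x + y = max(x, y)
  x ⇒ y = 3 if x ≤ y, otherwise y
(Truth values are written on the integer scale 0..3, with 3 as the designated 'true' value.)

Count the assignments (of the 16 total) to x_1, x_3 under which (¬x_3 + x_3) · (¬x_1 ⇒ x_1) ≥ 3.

x_1 = 0, x_3 = 0 ↦ 0  <
x_1 = 0, x_3 = 1 ↦ 0  <
x_1 = 0, x_3 = 2 ↦ 0  <
x_1 = 0, x_3 = 3 ↦ 0  <
x_1 = 1, x_3 = 0 ↦ 3  ≥
x_1 = 1, x_3 = 1 ↦ 1  <
x_1 = 1, x_3 = 2 ↦ 2  <
x_1 = 1, x_3 = 3 ↦ 3  ≥
x_1 = 2, x_3 = 0 ↦ 3  ≥
x_1 = 2, x_3 = 1 ↦ 1  <
x_1 = 2, x_3 = 2 ↦ 2  <
x_1 = 2, x_3 = 3 ↦ 3  ≥
x_1 = 3, x_3 = 0 ↦ 3  ≥
x_1 = 3, x_3 = 1 ↦ 1  <
x_1 = 3, x_3 = 2 ↦ 2  <
x_1 = 3, x_3 = 3 ↦ 3  ≥
So 6 of the 16 assignments meet the threshold.

6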